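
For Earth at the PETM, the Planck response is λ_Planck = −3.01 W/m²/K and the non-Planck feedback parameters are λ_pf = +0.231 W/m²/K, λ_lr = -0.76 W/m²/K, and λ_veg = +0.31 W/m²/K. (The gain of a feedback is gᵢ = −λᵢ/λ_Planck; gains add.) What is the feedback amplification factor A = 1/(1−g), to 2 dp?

0.93

Convert to gains: g_pf = 0.231/3.01 = 0.07674; g_lr = -0.76/3.01 = -0.2525; g_veg = 0.31/3.01 = 0.103.
Total gain g = -0.07276.
A = 1/(1 + 0.07276) = 0.93.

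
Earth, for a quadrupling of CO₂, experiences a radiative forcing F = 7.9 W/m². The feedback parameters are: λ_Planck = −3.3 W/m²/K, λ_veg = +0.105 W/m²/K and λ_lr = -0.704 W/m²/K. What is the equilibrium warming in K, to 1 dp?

2.0 K

Net feedback parameter λ = (−3.3) + (+0.105) + (-0.704) = -3.899 W/m²/K.
ΔT = −F/λ = −7.9/(-3.899) = 2.0 K.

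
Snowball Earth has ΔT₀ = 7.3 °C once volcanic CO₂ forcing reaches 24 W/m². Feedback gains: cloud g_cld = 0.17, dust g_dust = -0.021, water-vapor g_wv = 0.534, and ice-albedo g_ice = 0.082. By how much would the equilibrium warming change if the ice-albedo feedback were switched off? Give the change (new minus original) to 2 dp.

-8.04 °C

Original: g = 0.765, ΔT = 7.3/(1−0.765) = 31.0638 °C.
Without ice-albedo: g' = 0.683, ΔT' = 7.3/(1−0.683) = 23.0284 °C.
Change = 23.0284 − 31.0638 = -8.04 °C.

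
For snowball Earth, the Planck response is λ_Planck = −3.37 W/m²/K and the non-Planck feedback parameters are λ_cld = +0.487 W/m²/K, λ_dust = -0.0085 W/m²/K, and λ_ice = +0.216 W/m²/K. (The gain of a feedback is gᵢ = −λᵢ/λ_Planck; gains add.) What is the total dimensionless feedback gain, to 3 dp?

Convert to gains: g_cld = 0.487/3.37 = 0.1445; g_dust = -0.0085/3.37 = -0.002522; g_ice = 0.216/3.37 = 0.06409.
Total gain g = 0.206068.

0.206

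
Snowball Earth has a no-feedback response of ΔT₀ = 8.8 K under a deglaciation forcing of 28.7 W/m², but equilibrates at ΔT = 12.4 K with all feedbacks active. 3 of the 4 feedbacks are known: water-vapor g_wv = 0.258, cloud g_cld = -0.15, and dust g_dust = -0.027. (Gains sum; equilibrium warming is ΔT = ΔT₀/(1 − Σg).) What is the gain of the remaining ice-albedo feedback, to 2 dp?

0.21

Amplification A = ΔT/ΔT₀ = 12.4/8.8 = 1.409.
Total gain g = 1 − 1/A = 1 − 1/1.409 = 0.2903.
Known gains sum to 0.258 − 0.15 − 0.027 = 0.081.
g_ice = 0.2903 − 0.081 = 0.21.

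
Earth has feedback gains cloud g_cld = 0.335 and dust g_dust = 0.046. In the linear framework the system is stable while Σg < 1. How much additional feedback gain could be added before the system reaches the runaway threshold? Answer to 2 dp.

0.62

Current total gain = 0.335 + 0.046 = 0.381.
Margin to runaway = 1 − 0.381 = 0.62.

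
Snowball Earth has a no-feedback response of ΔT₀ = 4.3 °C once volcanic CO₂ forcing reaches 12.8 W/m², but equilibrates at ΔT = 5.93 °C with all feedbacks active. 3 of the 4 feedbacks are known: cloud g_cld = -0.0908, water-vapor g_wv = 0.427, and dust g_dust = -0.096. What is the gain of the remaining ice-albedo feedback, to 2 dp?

Amplification A = ΔT/ΔT₀ = 5.93/4.3 = 1.379.
Total gain g = 1 − 1/A = 1 − 1/1.379 = 0.2748.
Known gains sum to -0.0908 + 0.427 − 0.096 = 0.2402.
g_ice = 0.2748 − 0.2402 = 0.03.

0.03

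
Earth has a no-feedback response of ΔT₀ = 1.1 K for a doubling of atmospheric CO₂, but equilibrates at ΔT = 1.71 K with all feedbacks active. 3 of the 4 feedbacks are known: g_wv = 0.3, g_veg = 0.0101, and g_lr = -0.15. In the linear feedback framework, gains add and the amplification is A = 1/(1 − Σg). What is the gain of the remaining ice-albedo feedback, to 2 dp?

0.20

Amplification A = ΔT/ΔT₀ = 1.71/1.1 = 1.555.
Total gain g = 1 − 1/A = 1 − 1/1.555 = 0.3569.
Known gains sum to 0.3 + 0.0101 − 0.15 = 0.1601.
g_ice = 0.3569 − 0.1601 = 0.20.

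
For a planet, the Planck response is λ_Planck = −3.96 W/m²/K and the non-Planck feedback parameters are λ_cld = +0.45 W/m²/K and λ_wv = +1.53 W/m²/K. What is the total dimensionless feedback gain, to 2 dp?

Convert to gains: g_cld = 0.45/3.96 = 0.1136; g_wv = 1.53/3.96 = 0.3864.
Total gain g = 0.5.

0.50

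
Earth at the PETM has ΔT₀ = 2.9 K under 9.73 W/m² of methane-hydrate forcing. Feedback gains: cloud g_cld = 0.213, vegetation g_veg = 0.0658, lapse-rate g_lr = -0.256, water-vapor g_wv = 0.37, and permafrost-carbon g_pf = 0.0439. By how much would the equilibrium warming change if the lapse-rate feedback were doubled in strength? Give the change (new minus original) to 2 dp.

-1.61 K

Original: g = 0.4367, ΔT = 2.9/(1−0.4367) = 5.1482 K.
With doubled lapse-rate: g' = 0.1807, ΔT' = 2.9/(1−0.1807) = 3.5396 K.
Change = 3.5396 − 5.1482 = -1.61 K.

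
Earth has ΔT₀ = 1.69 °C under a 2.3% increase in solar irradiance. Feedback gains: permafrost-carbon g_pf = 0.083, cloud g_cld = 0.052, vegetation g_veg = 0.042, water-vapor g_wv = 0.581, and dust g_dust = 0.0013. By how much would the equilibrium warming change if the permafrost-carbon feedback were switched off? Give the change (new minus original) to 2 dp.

-1.80 °C

Original: g = 0.7593, ΔT = 1.69/(1−0.7593) = 7.0212 °C.
Without permafrost-carbon: g' = 0.6763, ΔT' = 1.69/(1−0.6763) = 5.2209 °C.
Change = 5.2209 − 7.0212 = -1.80 °C.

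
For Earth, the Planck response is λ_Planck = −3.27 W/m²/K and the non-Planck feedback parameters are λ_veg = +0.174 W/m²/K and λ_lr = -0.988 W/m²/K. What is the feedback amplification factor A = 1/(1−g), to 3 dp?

Convert to gains: g_veg = 0.174/3.27 = 0.05321; g_lr = -0.988/3.27 = -0.3021.
Total gain g = -0.24889.
A = 1/(1 + 0.24889) = 0.801.

0.801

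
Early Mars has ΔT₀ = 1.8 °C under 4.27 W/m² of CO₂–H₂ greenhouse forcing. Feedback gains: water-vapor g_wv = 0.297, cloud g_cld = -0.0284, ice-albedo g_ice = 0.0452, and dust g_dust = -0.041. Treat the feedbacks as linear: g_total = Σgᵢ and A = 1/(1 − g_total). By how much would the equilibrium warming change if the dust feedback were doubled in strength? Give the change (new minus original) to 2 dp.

Original: g = 0.2728, ΔT = 1.8/(1−0.2728) = 2.4752 °C.
With doubled dust: g' = 0.2318, ΔT' = 1.8/(1−0.2318) = 2.3431 °C.
Change = 2.3431 − 2.4752 = -0.13 °C.

-0.13 °C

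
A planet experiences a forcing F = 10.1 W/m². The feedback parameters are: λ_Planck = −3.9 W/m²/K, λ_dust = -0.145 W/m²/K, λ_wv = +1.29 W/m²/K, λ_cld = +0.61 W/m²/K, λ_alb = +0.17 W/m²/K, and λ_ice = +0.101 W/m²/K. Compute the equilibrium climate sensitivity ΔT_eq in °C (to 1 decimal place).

Net feedback parameter λ = (−3.9) + (-0.145) + (+1.29) + (+0.61) + (+0.17) + (+0.101) = -1.874 W/m²/K.
ΔT = −F/λ = −10.1/(-1.874) = 5.4 °C.

5.4 °C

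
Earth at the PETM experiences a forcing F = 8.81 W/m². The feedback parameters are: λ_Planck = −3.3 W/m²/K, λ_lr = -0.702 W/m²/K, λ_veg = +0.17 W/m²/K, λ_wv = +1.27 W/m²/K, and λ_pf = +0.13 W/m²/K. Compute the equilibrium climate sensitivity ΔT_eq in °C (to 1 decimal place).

3.6 °C

Net feedback parameter λ = (−3.3) + (-0.702) + (+0.17) + (+1.27) + (+0.13) = -2.432 W/m²/K.
ΔT = −F/λ = −8.81/(-2.432) = 3.6 °C.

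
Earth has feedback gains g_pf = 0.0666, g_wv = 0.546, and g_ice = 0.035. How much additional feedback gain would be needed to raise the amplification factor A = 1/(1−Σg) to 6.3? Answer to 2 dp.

Current total gain = 0.6476.
Target gain for A = 6.3: g* = 1 − 1/6.3 = 0.8413.
Additional gain needed = 0.8413 − 0.6476 = 0.19.

0.19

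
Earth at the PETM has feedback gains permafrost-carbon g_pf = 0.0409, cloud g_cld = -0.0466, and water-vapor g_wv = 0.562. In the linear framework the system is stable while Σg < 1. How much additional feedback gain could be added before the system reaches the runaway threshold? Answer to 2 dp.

0.44

Current total gain = 0.0409 − 0.0466 + 0.562 = 0.5563.
Margin to runaway = 1 − 0.5563 = 0.44.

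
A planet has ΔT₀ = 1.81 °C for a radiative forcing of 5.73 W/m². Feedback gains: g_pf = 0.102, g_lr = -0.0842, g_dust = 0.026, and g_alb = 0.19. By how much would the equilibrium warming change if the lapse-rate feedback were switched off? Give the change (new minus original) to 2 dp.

Original: g = 0.2338, ΔT = 1.81/(1−0.2338) = 2.3623 °C.
Without lapse-rate: g' = 0.318, ΔT' = 1.81/(1−0.318) = 2.6540 °C.
Change = 2.6540 − 2.3623 = 0.29 °C.

0.29 °C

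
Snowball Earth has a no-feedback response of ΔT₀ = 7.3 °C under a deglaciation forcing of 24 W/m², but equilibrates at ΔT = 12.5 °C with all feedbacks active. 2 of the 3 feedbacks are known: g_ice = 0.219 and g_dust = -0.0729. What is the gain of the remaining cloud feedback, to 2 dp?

Amplification A = ΔT/ΔT₀ = 12.5/7.3 = 1.712.
Total gain g = 1 − 1/A = 1 − 1/1.712 = 0.4159.
Known gains sum to 0.219 − 0.0729 = 0.1461.
g_cld = 0.4159 − 0.1461 = 0.27.

0.27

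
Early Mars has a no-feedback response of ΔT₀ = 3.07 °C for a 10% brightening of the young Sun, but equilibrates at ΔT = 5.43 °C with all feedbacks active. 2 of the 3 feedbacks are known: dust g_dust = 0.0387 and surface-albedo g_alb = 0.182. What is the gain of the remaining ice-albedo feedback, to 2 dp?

Amplification A = ΔT/ΔT₀ = 5.43/3.07 = 1.769.
Total gain g = 1 − 1/A = 1 − 1/1.769 = 0.4347.
Known gains sum to 0.0387 + 0.182 = 0.2207.
g_ice = 0.4347 − 0.2207 = 0.21.

0.21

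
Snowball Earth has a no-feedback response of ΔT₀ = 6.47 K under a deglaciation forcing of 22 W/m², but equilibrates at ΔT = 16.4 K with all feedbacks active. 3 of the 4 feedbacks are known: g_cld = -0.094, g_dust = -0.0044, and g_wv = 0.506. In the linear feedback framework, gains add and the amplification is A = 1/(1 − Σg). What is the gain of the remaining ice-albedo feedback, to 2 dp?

0.20

Amplification A = ΔT/ΔT₀ = 16.4/6.47 = 2.535.
Total gain g = 1 − 1/A = 1 − 1/2.535 = 0.6055.
Known gains sum to -0.094 − 0.0044 + 0.506 = 0.4076.
g_ice = 0.6055 − 0.4076 = 0.20.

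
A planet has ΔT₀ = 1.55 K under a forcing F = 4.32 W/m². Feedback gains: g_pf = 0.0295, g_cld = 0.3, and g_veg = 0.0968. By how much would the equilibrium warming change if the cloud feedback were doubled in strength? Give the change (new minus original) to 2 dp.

2.96 K

Original: g = 0.4263, ΔT = 1.55/(1−0.4263) = 2.7018 K.
With doubled cloud: g' = 0.7263, ΔT' = 1.55/(1−0.7263) = 5.6631 K.
Change = 5.6631 − 2.7018 = 2.96 K.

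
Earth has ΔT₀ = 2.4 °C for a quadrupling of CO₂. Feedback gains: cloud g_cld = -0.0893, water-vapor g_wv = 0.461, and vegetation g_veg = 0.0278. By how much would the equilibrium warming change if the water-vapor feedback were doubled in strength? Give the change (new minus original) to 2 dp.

13.21 °C

Original: g = 0.3995, ΔT = 2.4/(1−0.3995) = 3.9967 °C.
With doubled water-vapor: g' = 0.8605, ΔT' = 2.4/(1−0.8605) = 17.2043 °C.
Change = 17.2043 − 3.9967 = 13.21 °C.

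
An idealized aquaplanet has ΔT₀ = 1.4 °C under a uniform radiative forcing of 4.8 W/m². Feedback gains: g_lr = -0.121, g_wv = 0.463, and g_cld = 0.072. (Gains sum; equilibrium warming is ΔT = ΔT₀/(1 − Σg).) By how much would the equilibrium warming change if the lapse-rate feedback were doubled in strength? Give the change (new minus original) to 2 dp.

Original: g = 0.414, ΔT = 1.4/(1−0.414) = 2.3891 °C.
With doubled lapse-rate: g' = 0.293, ΔT' = 1.4/(1−0.293) = 1.9802 °C.
Change = 1.9802 − 2.3891 = -0.41 °C.

-0.41 °C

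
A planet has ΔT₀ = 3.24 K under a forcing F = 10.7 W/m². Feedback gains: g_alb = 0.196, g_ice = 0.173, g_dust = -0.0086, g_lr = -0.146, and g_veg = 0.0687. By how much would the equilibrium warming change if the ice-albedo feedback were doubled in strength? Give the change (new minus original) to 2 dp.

1.44 K

Original: g = 0.2831, ΔT = 3.24/(1−0.2831) = 4.5195 K.
With doubled ice-albedo: g' = 0.4561, ΔT' = 3.24/(1−0.4561) = 5.9570 K.
Change = 5.9570 − 4.5195 = 1.44 K.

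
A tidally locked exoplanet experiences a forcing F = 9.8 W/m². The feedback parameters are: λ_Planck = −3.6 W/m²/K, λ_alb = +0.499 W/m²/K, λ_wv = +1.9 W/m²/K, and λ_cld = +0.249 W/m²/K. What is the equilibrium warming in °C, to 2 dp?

10.29 °C

Net feedback parameter λ = (−3.6) + (+0.499) + (+1.9) + (+0.249) = -0.952 W/m²/K.
ΔT = −F/λ = −9.8/(-0.952) = 10.29 °C.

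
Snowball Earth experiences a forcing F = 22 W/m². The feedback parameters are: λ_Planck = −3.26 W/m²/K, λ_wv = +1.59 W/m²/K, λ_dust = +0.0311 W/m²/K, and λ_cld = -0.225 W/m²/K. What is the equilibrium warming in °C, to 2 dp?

Net feedback parameter λ = (−3.26) + (+1.59) + (+0.0311) + (-0.225) = -1.8639 W/m²/K.
ΔT = −F/λ = −22/(-1.8639) = 11.80 °C.

11.80 °C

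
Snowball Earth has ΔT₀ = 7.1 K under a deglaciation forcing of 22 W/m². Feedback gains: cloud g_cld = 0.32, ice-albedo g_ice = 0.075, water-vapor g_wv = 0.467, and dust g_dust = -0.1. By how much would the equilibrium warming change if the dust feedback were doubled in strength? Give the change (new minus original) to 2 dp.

-8.83 K

Original: g = 0.762, ΔT = 7.1/(1−0.762) = 29.8319 K.
With doubled dust: g' = 0.662, ΔT' = 7.1/(1−0.662) = 21.0059 K.
Change = 21.0059 − 29.8319 = -8.83 K.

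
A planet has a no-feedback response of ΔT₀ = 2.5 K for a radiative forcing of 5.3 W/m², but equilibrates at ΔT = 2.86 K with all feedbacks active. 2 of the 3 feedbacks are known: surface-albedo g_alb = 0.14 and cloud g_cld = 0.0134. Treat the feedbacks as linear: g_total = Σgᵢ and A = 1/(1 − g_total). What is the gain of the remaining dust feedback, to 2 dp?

Amplification A = ΔT/ΔT₀ = 2.86/2.5 = 1.144.
Total gain g = 1 − 1/A = 1 − 1/1.144 = 0.1259.
Known gains sum to 0.14 + 0.0134 = 0.1534.
g_dust = 0.1259 − 0.1534 = -0.03.

-0.03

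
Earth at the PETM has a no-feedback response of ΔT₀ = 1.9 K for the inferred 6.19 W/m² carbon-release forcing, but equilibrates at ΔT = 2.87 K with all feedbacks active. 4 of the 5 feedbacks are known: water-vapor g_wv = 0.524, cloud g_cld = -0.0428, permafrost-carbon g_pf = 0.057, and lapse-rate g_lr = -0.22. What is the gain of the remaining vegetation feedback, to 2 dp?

0.02

Amplification A = ΔT/ΔT₀ = 2.87/1.9 = 1.511.
Total gain g = 1 − 1/A = 1 − 1/1.511 = 0.3382.
Known gains sum to 0.524 − 0.0428 + 0.057 − 0.22 = 0.3182.
g_veg = 0.3382 − 0.3182 = 0.02.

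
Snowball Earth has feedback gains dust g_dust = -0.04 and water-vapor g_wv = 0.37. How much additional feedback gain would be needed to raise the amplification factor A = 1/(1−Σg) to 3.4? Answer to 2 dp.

Current total gain = 0.33.
Target gain for A = 3.4: g* = 1 − 1/3.4 = 0.7059.
Additional gain needed = 0.7059 − 0.33 = 0.38.

0.38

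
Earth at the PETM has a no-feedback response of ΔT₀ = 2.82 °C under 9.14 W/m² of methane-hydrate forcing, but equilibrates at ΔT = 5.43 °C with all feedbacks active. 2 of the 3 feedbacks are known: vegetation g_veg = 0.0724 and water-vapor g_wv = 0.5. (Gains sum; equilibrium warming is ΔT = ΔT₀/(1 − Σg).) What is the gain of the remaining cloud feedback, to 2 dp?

-0.09

Amplification A = ΔT/ΔT₀ = 5.43/2.82 = 1.926.
Total gain g = 1 − 1/A = 1 − 1/1.926 = 0.4808.
Known gains sum to 0.0724 + 0.5 = 0.5724.
g_cld = 0.4808 − 0.5724 = -0.09.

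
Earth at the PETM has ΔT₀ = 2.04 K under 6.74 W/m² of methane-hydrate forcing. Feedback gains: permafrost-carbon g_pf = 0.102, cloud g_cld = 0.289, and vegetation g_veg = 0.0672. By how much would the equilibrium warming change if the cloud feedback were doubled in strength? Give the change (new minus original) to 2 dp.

Original: g = 0.4582, ΔT = 2.04/(1−0.4582) = 3.7652 K.
With doubled cloud: g' = 0.7472, ΔT' = 2.04/(1−0.7472) = 8.0696 K.
Change = 8.0696 − 3.7652 = 4.30 K.

4.30 K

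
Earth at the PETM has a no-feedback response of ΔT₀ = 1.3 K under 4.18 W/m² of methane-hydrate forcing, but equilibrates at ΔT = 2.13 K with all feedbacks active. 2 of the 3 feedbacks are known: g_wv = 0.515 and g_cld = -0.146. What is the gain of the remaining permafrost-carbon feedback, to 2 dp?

0.02

Amplification A = ΔT/ΔT₀ = 2.13/1.3 = 1.638.
Total gain g = 1 − 1/A = 1 − 1/1.638 = 0.3895.
Known gains sum to 0.515 − 0.146 = 0.369.
g_pf = 0.3895 − 0.369 = 0.02.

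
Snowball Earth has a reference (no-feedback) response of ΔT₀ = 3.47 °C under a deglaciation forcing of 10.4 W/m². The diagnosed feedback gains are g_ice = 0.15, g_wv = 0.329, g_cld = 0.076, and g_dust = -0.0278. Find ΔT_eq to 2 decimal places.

Total gain g = 0.15 + 0.329 + 0.076 − 0.0278 = 0.5272.
Amplification A = 1/(1 − 0.5272) = 2.115.
ΔT = 3.47 × 2.115 = 7.34 °C.

7.34 °C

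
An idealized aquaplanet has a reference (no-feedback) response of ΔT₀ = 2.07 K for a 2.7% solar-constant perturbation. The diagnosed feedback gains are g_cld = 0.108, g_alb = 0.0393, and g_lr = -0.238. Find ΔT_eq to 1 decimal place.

1.9 K

Total gain g = 0.108 + 0.0393 − 0.238 = -0.0907.
Amplification A = 1/(1 + 0.0907) = 0.9168.
ΔT = 2.07 × 0.9168 = 1.9 K.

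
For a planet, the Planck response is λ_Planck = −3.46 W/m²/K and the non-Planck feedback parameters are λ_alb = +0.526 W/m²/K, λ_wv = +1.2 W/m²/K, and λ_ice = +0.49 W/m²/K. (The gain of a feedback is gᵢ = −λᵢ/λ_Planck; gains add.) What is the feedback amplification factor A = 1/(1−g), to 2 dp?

Convert to gains: g_alb = 0.526/3.46 = 0.152; g_wv = 1.2/3.46 = 0.3468; g_ice = 0.49/3.46 = 0.1416.
Total gain g = 0.6404.
A = 1/(1 − 0.6404) = 2.78.

2.78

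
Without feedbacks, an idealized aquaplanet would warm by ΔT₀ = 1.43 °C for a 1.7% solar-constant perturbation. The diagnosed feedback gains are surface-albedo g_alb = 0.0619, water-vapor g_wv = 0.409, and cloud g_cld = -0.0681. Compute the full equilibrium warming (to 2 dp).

Total gain g = 0.0619 + 0.409 − 0.0681 = 0.4028.
Amplification A = 1/(1 − 0.4028) = 1.674.
ΔT = 1.43 × 1.674 = 2.39 °C.

2.39 °C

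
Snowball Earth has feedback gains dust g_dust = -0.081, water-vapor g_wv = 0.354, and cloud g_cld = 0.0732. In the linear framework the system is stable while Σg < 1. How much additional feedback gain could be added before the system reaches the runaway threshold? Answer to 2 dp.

Current total gain = -0.081 + 0.354 + 0.0732 = 0.3462.
Margin to runaway = 1 − 0.3462 = 0.65.

0.65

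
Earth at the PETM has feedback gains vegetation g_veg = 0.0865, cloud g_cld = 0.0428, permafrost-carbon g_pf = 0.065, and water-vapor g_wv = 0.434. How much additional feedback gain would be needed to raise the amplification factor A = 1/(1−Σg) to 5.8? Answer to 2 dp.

Current total gain = 0.6283.
Target gain for A = 5.8: g* = 1 − 1/5.8 = 0.8276.
Additional gain needed = 0.8276 − 0.6283 = 0.20.

0.20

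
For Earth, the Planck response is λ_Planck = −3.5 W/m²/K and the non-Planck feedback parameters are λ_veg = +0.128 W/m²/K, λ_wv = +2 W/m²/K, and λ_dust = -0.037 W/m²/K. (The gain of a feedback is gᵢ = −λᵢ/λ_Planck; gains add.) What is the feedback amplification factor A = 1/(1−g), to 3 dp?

2.484

Convert to gains: g_veg = 0.128/3.5 = 0.03657; g_wv = 2/3.5 = 0.5714; g_dust = -0.037/3.5 = -0.01057.
Total gain g = 0.5974.
A = 1/(1 − 0.5974) = 2.484.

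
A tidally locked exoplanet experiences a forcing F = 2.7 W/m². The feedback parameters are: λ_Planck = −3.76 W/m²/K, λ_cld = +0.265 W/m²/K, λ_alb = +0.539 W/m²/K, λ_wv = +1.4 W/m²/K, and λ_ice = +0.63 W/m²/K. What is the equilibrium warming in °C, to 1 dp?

2.9 °C

Net feedback parameter λ = (−3.76) + (+0.265) + (+0.539) + (+1.4) + (+0.63) = -0.926 W/m²/K.
ΔT = −F/λ = −2.7/(-0.926) = 2.9 °C.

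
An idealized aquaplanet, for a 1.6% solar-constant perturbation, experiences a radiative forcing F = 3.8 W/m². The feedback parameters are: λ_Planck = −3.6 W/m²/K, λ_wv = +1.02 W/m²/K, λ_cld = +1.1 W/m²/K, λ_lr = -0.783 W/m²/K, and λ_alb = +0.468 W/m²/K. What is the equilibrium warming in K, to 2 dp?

2.12 K

Net feedback parameter λ = (−3.6) + (+1.02) + (+1.1) + (-0.783) + (+0.468) = -1.795 W/m²/K.
ΔT = −F/λ = −3.8/(-1.795) = 2.12 K.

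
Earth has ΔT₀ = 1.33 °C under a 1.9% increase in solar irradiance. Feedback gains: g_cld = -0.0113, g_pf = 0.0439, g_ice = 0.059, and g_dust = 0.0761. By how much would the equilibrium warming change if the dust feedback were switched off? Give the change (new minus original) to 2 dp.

-0.13 °C

Original: g = 0.1677, ΔT = 1.33/(1−0.1677) = 1.5980 °C.
Without dust: g' = 0.0916, ΔT' = 1.33/(1−0.0916) = 1.4641 °C.
Change = 1.4641 − 1.5980 = -0.13 °C.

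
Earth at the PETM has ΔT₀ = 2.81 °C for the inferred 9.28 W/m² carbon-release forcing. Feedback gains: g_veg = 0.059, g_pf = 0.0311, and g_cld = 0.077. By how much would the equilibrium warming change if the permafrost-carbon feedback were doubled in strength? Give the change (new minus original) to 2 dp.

0.13 °C

Original: g = 0.1671, ΔT = 2.81/(1−0.1671) = 3.3738 °C.
With doubled permafrost-carbon: g' = 0.1982, ΔT' = 2.81/(1−0.1982) = 3.5046 °C.
Change = 3.5046 − 3.3738 = 0.13 °C.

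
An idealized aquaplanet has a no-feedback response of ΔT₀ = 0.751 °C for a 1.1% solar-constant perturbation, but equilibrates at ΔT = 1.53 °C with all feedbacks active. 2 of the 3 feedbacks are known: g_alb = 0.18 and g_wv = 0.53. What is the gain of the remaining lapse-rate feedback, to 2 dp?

-0.20

Amplification A = ΔT/ΔT₀ = 1.53/0.751 = 2.037.
Total gain g = 1 − 1/A = 1 − 1/2.037 = 0.5091.
Known gains sum to 0.18 + 0.53 = 0.71.
g_lr = 0.5091 − 0.71 = -0.20.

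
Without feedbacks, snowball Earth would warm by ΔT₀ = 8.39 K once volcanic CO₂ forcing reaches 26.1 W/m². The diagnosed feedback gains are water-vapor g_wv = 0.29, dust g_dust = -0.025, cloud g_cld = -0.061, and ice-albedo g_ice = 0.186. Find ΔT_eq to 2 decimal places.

13.75 K

Total gain g = 0.29 − 0.025 − 0.061 + 0.186 = 0.39.
Amplification A = 1/(1 − 0.39) = 1.639.
ΔT = 8.39 × 1.639 = 13.75 K.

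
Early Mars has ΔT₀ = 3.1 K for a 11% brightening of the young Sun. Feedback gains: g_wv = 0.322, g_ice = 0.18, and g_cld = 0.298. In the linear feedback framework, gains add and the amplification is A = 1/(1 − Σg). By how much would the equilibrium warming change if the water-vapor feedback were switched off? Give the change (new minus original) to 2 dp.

Original: g = 0.8, ΔT = 3.1/(1−0.8) = 15.5000 K.
Without water-vapor: g' = 0.478, ΔT' = 3.1/(1−0.478) = 5.9387 K.
Change = 5.9387 − 15.5000 = -9.56 K.

-9.56 K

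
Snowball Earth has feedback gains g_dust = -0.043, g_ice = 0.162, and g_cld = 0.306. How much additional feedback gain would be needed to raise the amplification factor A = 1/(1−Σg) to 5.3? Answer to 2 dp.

0.39

Current total gain = 0.425.
Target gain for A = 5.3: g* = 1 − 1/5.3 = 0.8113.
Additional gain needed = 0.8113 − 0.425 = 0.39.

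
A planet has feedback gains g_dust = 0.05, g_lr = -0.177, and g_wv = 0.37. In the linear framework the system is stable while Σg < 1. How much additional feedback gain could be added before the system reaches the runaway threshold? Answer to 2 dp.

0.76

Current total gain = 0.05 − 0.177 + 0.37 = 0.243.
Margin to runaway = 1 − 0.243 = 0.76.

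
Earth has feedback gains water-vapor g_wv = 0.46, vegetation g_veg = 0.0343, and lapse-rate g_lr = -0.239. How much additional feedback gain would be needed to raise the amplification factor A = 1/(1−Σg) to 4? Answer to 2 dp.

0.49

Current total gain = 0.2553.
Target gain for A = 4: g* = 1 − 1/4 = 0.75.
Additional gain needed = 0.75 − 0.2553 = 0.49.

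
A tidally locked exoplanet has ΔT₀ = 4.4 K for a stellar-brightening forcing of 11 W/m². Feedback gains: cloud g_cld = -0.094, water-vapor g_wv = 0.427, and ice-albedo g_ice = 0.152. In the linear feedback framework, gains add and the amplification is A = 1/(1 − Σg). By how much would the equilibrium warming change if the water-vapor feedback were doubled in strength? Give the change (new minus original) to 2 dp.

41.46 K

Original: g = 0.485, ΔT = 4.4/(1−0.485) = 8.5437 K.
With doubled water-vapor: g' = 0.912, ΔT' = 4.4/(1−0.912) = 50.0000 K.
Change = 50.0000 − 8.5437 = 41.46 K.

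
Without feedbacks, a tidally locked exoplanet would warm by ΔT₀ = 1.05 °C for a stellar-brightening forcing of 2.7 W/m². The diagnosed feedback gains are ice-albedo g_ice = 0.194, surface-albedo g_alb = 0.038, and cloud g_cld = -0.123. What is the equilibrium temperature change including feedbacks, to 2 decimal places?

1.18 °C

Total gain g = 0.194 + 0.038 − 0.123 = 0.109.
Amplification A = 1/(1 − 0.109) = 1.122.
ΔT = 1.05 × 1.122 = 1.18 °C.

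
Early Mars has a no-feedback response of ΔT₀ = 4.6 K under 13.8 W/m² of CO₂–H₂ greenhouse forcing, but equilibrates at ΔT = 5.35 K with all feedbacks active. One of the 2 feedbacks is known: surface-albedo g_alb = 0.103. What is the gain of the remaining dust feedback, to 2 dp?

Amplification A = ΔT/ΔT₀ = 5.35/4.6 = 1.163.
Total gain g = 1 − 1/A = 1 − 1/1.163 = 0.1402.
The known gain is 0.103.
g_dust = 0.1402 − 0.103 = 0.04.

0.04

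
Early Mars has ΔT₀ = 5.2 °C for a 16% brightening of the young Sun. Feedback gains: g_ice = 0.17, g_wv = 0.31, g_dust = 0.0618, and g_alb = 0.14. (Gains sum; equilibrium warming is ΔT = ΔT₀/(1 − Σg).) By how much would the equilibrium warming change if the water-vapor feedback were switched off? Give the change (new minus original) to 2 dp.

Original: g = 0.6818, ΔT = 5.2/(1−0.6818) = 16.3419 °C.
Without water-vapor: g' = 0.3718, ΔT' = 5.2/(1−0.3718) = 8.2776 °C.
Change = 8.2776 − 16.3419 = -8.06 °C.

-8.06 °C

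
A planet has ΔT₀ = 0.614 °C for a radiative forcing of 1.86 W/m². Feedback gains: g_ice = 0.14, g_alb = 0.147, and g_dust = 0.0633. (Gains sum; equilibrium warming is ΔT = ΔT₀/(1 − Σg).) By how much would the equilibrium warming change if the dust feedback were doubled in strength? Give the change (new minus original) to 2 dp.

Original: g = 0.3503, ΔT = 0.614/(1−0.3503) = 0.9451 °C.
With doubled dust: g' = 0.4136, ΔT' = 0.614/(1−0.4136) = 1.0471 °C.
Change = 1.0471 − 0.9451 = 0.10 °C.

0.10 °C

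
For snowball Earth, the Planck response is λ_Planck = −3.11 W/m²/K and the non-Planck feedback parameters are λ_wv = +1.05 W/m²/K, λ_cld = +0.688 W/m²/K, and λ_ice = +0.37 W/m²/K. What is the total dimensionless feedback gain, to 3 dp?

0.678

Convert to gains: g_wv = 1.05/3.11 = 0.3376; g_cld = 0.688/3.11 = 0.2212; g_ice = 0.37/3.11 = 0.119.
Total gain g = 0.6778.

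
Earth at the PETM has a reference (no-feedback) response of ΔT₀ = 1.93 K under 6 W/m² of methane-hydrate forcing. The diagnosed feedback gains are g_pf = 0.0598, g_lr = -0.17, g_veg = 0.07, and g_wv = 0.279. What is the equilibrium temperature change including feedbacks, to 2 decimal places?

2.54 K

Total gain g = 0.0598 − 0.17 + 0.07 + 0.279 = 0.2388.
Amplification A = 1/(1 − 0.2388) = 1.314.
ΔT = 1.93 × 1.314 = 2.54 K.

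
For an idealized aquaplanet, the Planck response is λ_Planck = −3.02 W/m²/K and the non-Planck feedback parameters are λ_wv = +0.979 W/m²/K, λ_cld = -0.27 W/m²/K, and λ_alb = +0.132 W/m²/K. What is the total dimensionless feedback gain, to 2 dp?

Convert to gains: g_wv = 0.979/3.02 = 0.3242; g_cld = -0.27/3.02 = -0.0894; g_alb = 0.132/3.02 = 0.04371.
Total gain g = 0.27851.

0.28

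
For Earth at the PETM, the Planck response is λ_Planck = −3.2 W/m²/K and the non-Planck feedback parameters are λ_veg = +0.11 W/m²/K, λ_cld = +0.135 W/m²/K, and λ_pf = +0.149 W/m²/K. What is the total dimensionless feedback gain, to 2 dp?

Convert to gains: g_veg = 0.11/3.2 = 0.03437; g_cld = 0.135/3.2 = 0.04219; g_pf = 0.149/3.2 = 0.04656.
Total gain g = 0.12312.

0.12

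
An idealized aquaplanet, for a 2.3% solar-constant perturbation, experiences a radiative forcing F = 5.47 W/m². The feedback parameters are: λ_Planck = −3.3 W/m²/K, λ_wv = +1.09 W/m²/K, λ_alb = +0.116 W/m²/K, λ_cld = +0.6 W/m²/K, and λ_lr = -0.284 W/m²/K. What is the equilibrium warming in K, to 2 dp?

Net feedback parameter λ = (−3.3) + (+1.09) + (+0.116) + (+0.6) + (-0.284) = -1.778 W/m²/K.
ΔT = −F/λ = −5.47/(-1.778) = 3.08 K.

3.08 K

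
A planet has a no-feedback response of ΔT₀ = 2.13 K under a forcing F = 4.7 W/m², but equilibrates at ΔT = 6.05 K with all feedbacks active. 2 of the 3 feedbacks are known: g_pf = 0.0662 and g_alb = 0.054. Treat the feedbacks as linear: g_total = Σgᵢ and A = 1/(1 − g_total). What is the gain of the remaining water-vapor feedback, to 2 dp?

0.53

Amplification A = ΔT/ΔT₀ = 6.05/2.13 = 2.84.
Total gain g = 1 − 1/A = 1 − 1/2.84 = 0.6479.
Known gains sum to 0.0662 + 0.054 = 0.1202.
g_wv = 0.6479 − 0.1202 = 0.53.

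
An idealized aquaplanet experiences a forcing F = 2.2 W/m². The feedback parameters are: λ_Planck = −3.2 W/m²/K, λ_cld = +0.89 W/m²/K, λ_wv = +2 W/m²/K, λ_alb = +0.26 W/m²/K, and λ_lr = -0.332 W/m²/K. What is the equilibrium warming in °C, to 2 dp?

5.76 °C

Net feedback parameter λ = (−3.2) + (+0.89) + (+2) + (+0.26) + (-0.332) = -0.382 W/m²/K.
ΔT = −F/λ = −2.2/(-0.382) = 5.76 °C.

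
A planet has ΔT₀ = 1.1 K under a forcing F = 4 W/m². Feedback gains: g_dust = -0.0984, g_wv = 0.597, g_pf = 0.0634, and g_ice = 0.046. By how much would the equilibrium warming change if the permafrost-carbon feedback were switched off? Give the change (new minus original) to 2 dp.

Original: g = 0.608, ΔT = 1.1/(1−0.608) = 2.8061 K.
Without permafrost-carbon: g' = 0.5446, ΔT' = 1.1/(1−0.5446) = 2.4155 K.
Change = 2.4155 − 2.8061 = -0.39 K.

-0.39 K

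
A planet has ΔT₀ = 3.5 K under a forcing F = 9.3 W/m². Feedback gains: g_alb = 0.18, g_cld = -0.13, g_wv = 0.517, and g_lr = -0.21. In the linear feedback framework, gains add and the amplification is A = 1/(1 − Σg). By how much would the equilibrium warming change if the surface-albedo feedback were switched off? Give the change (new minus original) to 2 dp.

-1.19 K

Original: g = 0.357, ΔT = 3.5/(1−0.357) = 5.4432 K.
Without surface-albedo: g' = 0.177, ΔT' = 3.5/(1−0.177) = 4.2527 K.
Change = 4.2527 − 5.4432 = -1.19 K.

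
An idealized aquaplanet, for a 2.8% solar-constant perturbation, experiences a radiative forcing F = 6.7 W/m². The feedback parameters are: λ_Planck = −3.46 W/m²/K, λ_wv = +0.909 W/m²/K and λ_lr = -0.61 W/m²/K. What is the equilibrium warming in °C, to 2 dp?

Net feedback parameter λ = (−3.46) + (+0.909) + (-0.61) = -3.161 W/m²/K.
ΔT = −F/λ = −6.7/(-3.161) = 2.12 °C.

2.12 °C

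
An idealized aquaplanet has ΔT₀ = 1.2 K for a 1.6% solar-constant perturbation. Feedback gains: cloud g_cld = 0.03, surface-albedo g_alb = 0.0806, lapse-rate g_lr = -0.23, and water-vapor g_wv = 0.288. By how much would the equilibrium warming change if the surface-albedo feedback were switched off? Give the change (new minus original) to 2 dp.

Original: g = 0.1686, ΔT = 1.2/(1−0.1686) = 1.4433 K.
Without surface-albedo: g' = 0.088, ΔT' = 1.2/(1−0.088) = 1.3158 K.
Change = 1.3158 − 1.4433 = -0.13 K.

-0.13 K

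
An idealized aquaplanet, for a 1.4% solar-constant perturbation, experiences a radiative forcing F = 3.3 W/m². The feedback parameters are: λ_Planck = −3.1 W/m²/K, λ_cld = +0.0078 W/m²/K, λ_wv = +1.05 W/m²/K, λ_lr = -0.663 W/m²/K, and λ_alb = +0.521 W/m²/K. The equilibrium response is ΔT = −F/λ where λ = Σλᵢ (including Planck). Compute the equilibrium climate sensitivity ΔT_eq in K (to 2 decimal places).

Net feedback parameter λ = (−3.1) + (+0.0078) + (+1.05) + (-0.663) + (+0.521) = -2.1842 W/m²/K.
ΔT = −F/λ = −3.3/(-2.1842) = 1.51 K.

1.51 K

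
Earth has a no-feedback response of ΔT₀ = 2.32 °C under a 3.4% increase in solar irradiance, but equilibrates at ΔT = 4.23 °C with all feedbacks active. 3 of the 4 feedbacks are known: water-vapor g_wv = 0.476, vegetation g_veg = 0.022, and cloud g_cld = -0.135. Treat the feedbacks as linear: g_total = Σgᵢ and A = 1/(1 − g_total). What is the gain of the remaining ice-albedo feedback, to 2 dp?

Amplification A = ΔT/ΔT₀ = 4.23/2.32 = 1.823.
Total gain g = 1 − 1/A = 1 − 1/1.823 = 0.4515.
Known gains sum to 0.476 + 0.022 − 0.135 = 0.363.
g_ice = 0.4515 − 0.363 = 0.09.

0.09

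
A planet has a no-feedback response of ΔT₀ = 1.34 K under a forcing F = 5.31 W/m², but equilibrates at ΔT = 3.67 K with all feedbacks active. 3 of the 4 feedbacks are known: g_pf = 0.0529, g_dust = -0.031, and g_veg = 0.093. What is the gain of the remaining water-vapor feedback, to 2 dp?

Amplification A = ΔT/ΔT₀ = 3.67/1.34 = 2.739.
Total gain g = 1 − 1/A = 1 − 1/2.739 = 0.6349.
Known gains sum to 0.0529 − 0.031 + 0.093 = 0.1149.
g_wv = 0.6349 − 0.1149 = 0.52.

0.52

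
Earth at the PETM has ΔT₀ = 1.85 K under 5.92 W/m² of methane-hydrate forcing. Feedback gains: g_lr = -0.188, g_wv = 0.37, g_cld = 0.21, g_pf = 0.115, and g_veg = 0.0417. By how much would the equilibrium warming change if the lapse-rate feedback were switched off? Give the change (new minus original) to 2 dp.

2.93 K

Original: g = 0.5487, ΔT = 1.85/(1−0.5487) = 4.0993 K.
Without lapse-rate: g' = 0.7367, ΔT' = 1.85/(1−0.7367) = 7.0262 K.
Change = 7.0262 − 4.0993 = 2.93 K.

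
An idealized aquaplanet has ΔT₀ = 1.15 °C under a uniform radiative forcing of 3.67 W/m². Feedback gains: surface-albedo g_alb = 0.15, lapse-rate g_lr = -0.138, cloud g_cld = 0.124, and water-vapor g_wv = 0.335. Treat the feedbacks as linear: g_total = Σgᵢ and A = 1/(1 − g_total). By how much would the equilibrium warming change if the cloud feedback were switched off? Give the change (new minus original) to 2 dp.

Original: g = 0.471, ΔT = 1.15/(1−0.471) = 2.1739 °C.
Without cloud: g' = 0.347, ΔT' = 1.15/(1−0.347) = 1.7611 °C.
Change = 1.7611 − 2.1739 = -0.41 °C.

-0.41 °C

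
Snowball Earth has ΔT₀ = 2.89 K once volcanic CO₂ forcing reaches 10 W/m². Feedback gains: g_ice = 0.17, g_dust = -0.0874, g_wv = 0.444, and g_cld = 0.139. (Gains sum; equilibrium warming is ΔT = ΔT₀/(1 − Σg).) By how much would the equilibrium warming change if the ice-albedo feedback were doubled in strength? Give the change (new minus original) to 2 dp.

8.94 K

Original: g = 0.6656, ΔT = 2.89/(1−0.6656) = 8.6423 K.
With doubled ice-albedo: g' = 0.8356, ΔT' = 2.89/(1−0.8356) = 17.5791 K.
Change = 17.5791 − 8.6423 = 8.94 K.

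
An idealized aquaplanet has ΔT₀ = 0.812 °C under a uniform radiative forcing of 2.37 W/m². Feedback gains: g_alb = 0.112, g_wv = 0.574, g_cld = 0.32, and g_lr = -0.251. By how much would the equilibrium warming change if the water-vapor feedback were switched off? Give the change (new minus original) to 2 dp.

Original: g = 0.755, ΔT = 0.812/(1−0.755) = 3.3143 °C.
Without water-vapor: g' = 0.181, ΔT' = 0.812/(1−0.181) = 0.9915 °C.
Change = 0.9915 − 3.3143 = -2.32 °C.

-2.32 °C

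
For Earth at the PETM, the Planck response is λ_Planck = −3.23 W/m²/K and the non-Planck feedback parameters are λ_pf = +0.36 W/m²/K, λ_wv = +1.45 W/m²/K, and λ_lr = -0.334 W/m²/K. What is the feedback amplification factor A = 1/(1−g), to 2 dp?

1.84

Convert to gains: g_pf = 0.36/3.23 = 0.1115; g_wv = 1.45/3.23 = 0.4489; g_lr = -0.334/3.23 = -0.1034.
Total gain g = 0.457.
A = 1/(1 − 0.457) = 1.84.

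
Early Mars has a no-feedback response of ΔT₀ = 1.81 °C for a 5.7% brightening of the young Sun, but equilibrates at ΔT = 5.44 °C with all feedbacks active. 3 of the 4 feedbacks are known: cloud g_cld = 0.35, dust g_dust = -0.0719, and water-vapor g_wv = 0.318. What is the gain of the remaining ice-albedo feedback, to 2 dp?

Amplification A = ΔT/ΔT₀ = 5.44/1.81 = 3.006.
Total gain g = 1 − 1/A = 1 − 1/3.006 = 0.6673.
Known gains sum to 0.35 − 0.0719 + 0.318 = 0.5961.
g_ice = 0.6673 − 0.5961 = 0.07.

0.07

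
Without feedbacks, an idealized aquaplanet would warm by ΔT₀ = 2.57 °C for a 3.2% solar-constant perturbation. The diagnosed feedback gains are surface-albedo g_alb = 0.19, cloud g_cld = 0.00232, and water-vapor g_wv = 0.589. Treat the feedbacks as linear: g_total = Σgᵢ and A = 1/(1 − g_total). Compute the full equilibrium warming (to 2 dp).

11.75 °C

Total gain g = 0.19 + 0.00232 + 0.589 = 0.78132.
Amplification A = 1/(1 − 0.78132) = 4.573.
ΔT = 2.57 × 4.573 = 11.75 °C.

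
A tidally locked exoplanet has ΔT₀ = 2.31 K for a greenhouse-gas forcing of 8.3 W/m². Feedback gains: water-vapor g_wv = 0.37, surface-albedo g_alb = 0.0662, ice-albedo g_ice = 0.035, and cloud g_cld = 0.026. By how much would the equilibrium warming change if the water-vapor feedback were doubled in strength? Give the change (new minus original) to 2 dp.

Original: g = 0.4972, ΔT = 2.31/(1−0.4972) = 4.5943 K.
With doubled water-vapor: g' = 0.8672, ΔT' = 2.31/(1−0.8672) = 17.3946 K.
Change = 17.3946 − 4.5943 = 12.80 K.

12.80 K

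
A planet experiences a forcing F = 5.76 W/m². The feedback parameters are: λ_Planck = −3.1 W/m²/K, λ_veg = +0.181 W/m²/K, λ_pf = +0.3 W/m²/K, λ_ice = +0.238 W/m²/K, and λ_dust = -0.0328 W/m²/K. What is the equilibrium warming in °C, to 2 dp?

Net feedback parameter λ = (−3.1) + (+0.181) + (+0.3) + (+0.238) + (-0.0328) = -2.4138 W/m²/K.
ΔT = −F/λ = −5.76/(-2.4138) = 2.39 °C.

2.39 °C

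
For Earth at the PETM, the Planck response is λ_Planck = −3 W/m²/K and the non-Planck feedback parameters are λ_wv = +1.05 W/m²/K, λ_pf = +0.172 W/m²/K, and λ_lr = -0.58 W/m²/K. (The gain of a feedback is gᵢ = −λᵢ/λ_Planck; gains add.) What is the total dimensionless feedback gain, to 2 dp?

Convert to gains: g_wv = 1.05/3 = 0.35; g_pf = 0.172/3 = 0.05733; g_lr = -0.58/3 = -0.1933.
Total gain g = 0.21403.

0.21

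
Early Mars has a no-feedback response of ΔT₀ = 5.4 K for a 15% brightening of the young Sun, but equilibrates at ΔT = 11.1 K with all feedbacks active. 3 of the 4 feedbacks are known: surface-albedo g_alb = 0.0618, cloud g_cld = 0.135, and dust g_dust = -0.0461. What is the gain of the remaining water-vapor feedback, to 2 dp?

Amplification A = ΔT/ΔT₀ = 11.1/5.4 = 2.056.
Total gain g = 1 − 1/A = 1 − 1/2.056 = 0.5136.
Known gains sum to 0.0618 + 0.135 − 0.0461 = 0.1507.
g_wv = 0.5136 − 0.1507 = 0.36.

0.36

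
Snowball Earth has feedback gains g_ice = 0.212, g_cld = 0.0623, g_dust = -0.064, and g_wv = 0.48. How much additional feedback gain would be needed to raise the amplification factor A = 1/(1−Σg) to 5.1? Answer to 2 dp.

Current total gain = 0.6903.
Target gain for A = 5.1: g* = 1 − 1/5.1 = 0.8039.
Additional gain needed = 0.8039 − 0.6903 = 0.11.

0.11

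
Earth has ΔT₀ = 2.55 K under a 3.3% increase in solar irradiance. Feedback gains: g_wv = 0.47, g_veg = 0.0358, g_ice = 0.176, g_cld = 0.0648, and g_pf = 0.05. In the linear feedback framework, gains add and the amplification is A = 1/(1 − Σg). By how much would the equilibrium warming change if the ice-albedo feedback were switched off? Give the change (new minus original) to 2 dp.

-5.82 K

Original: g = 0.7966, ΔT = 2.55/(1−0.7966) = 12.5369 K.
Without ice-albedo: g' = 0.6206, ΔT' = 2.55/(1−0.6206) = 6.7211 K.
Change = 6.7211 − 12.5369 = -5.82 K.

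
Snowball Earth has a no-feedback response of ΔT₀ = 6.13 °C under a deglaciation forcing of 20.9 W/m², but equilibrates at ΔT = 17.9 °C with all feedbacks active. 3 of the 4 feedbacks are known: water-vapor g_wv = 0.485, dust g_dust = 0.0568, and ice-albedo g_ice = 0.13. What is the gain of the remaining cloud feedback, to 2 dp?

-0.01

Amplification A = ΔT/ΔT₀ = 17.9/6.13 = 2.92.
Total gain g = 1 − 1/A = 1 − 1/2.92 = 0.6575.
Known gains sum to 0.485 + 0.0568 + 0.13 = 0.6718.
g_cld = 0.6575 − 0.6718 = -0.01.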